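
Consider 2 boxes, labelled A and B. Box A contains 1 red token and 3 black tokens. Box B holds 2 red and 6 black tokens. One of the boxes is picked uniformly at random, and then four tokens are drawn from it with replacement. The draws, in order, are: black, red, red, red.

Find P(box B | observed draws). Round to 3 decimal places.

For each hypothesis, P(data | H) works out to: P(data | box A) = (3/4)(1/4)(1/4)(1/4) = 3/256; P(data | box B) = (6/8)(2/8)(2/8)(2/8) = 3/256.
The prior-weighted likelihoods are 1/2 · 3/256 = 3/512, 1/2 · 3/256 = 3/512; with total 3/256.
Hence P(box B | data) = (3/512) / (3/256) = 1/2.

0.500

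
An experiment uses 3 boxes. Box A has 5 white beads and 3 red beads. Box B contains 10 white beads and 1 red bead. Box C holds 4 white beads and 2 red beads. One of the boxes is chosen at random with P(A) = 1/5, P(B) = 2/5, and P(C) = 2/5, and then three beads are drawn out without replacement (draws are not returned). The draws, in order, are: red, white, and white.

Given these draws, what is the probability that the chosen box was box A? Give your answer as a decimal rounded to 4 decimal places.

Compute the likelihood of the observed sequence for each case: P(data | box A) = (3/8)(5/7)(4/6) = 0.17857; P(data | box B) = (1/11)(10/10)(9/9) = 0.090909; P(data | box C) = (2/6)(4/5)(3/4) = 0.2.
The prior-weighted likelihoods are 1/5 · 0.17857 = 0.035714, 2/5 · 0.090909 = 0.036364, 2/5 · 0.2 = 0.08; with total 0.15208.
Therefore the posterior P(box A | data) = (0.035714) / (0.15208) = 0.23484.

0.2348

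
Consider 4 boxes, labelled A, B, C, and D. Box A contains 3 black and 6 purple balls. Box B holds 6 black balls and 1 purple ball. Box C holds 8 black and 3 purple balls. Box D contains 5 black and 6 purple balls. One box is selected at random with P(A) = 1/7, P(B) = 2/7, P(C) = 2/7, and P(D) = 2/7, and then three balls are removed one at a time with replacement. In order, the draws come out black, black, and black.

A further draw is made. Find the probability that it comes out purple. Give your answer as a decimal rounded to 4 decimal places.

Compute the likelihood of the observed sequence for each case: P(data | box A) = (3/9)(3/9)(3/9) = 0.037037; P(data | box B) = (6/7)(6/7)(6/7) = 0.62974; P(data | box C) = (8/11)(8/11)(8/11) = 0.38467; P(data | box D) = (5/11)(5/11)(5/11) = 0.093914.
Multiplying each by its prior: 1/7 · 0.037037 = 0.005291, 2/7 · 0.62974 = 0.17993, 2/7 · 0.38467 = 0.10991, 2/7 · 0.093914 = 0.026833; summing to 0.32196.
The posterior is then P(box A | data) = 0.016434, P(box B | data) = 0.55885, P(box C | data) = 0.34137, P(box D | data) = 0.083343.
The predictive probability is P(purple next | data) = (2/3)(0.016434) + (1/7)(0.55885) + (3/11)(0.34137) + (6/11)(0.083343) = 0.22935.

0.2294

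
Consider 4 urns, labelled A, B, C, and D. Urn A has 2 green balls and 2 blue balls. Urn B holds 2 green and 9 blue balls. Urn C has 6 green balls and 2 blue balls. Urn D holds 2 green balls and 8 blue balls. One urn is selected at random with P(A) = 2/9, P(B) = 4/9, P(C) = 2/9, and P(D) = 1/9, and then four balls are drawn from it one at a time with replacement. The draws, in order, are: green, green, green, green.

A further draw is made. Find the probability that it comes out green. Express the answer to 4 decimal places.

For each hypothesis, P(data | H) works out to: P(data | urn A) = (2/4)(2/4)(2/4)(2/4) = 0.0625; P(data | urn B) = (2/11)(2/11)(2/11)(2/11) = 0.0010928; P(data | urn C) = (6/8)(6/8)(6/8)(6/8) = 0.31641; P(data | urn D) = (2/10)(2/10)(2/10)(2/10) = 0.0016.
Weighting by the prior gives 2/9 · 0.0625 = 0.013889, 4/9 · 0.0010928 = 0.0004857, 2/9 · 0.31641 = 0.070312, 1/9 · 0.0016 = 0.00017778; summing to 0.084865.
Dividing through by the total gives posterior P(urn A | data) = 0.16366, P(urn B | data) = 0.0057232, P(urn C | data) = 0.82852, P(urn D | data) = 0.0020948.
So P(green next | data) = Σ P(green next | H) P(H | data) = (1/2)(0.16366) + (2/11)(0.0057232) + (3/4)(0.82852) + (1/5)(0.0020948) = 0.70468.

0.7047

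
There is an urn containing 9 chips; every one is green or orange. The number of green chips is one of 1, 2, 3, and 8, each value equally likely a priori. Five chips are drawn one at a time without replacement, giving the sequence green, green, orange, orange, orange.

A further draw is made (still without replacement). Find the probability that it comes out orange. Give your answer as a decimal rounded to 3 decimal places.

For each hypothesis, P(data | H) works out to: P(data | r = 1) = (1/9)(0/8) = 0; P(data | r = 2) = (2/9)(1/8)(7/7)(6/6)(5/5) = 0.027778; P(data | r = 3) = (3/9)(2/8)(6/7)(5/6)(4/5) = 0.047619; P(data | r = 8) = (8/9)(7/8)(1/7)(0/6) = 0.
The prior-weighted likelihoods are 1/4 · 0 = 0, 1/4 · 0.027778 = 0.0069444, 1/4 · 0.047619 = 0.011905, 1/4 · 0 = 0; with total 0.018849.
Normalising, the posterior is P(r = 1 | data) = 0, P(r = 2 | data) = 0.36842, P(r = 3 | data) = 0.63158, P(r = 8 | data) = 0.
So P(orange next | data) = Σ P(orange next | H) P(H | data) = (1)(0.36842) + (3/4)(0.63158) = 0.84211.

0.842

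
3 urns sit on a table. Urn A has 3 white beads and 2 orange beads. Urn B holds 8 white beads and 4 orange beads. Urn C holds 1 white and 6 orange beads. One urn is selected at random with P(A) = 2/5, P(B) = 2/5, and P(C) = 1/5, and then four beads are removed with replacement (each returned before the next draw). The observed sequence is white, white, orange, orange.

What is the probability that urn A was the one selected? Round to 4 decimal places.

0.5031

Compute the likelihood of the observed sequence for each case: P(data | urn A) = (3/5)(3/5)(2/5)(2/5) = 0.0576; P(data | urn B) = (8/12)(8/12)(4/12)(4/12) = 0.049383; P(data | urn C) = (1/7)(1/7)(6/7)(6/7) = 0.014994.
The prior-weighted likelihoods are 2/5 · 0.0576 = 0.02304, 2/5 · 0.049383 = 0.019753, 1/5 · 0.014994 = 0.0029988; with total 0.045792.
By Bayes' rule, P(urn A | data) = (0.02304) / (0.045792) = 0.50315.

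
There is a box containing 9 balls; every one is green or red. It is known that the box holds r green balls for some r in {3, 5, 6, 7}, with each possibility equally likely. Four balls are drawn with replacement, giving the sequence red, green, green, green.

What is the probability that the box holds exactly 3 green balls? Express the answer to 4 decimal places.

0.0812

Under each hypothesis, the probability of the observed sequence is: P(data | r = 3) = (6/9)(3/9)(3/9)(3/9) = 0.024691; P(data | r = 5) = (4/9)(5/9)(5/9)(5/9) = 0.076208; P(data | r = 6) = (3/9)(6/9)(6/9)(6/9) = 0.098765; P(data | r = 7) = (2/9)(7/9)(7/9)(7/9) = 0.10456.
The prior-weighted likelihoods are 1/4 · 0.024691 = 0.0061728, 1/4 · 0.076208 = 0.019052, 1/4 · 0.098765 = 0.024691, 1/4 · 0.10456 = 0.026139; summing to 0.076055.
By Bayes' rule, P(r = 3 | data) = (0.0061728) / (0.076055) = 0.081162.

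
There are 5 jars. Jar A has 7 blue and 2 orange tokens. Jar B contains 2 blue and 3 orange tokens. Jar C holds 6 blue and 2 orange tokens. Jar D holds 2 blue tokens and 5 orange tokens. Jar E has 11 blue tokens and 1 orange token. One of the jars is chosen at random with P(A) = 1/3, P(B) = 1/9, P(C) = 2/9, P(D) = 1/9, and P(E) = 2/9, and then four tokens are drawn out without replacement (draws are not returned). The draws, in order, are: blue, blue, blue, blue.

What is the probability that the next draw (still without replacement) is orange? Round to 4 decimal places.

Compute the likelihood of the observed sequence for each case: P(data | jar A) = (7/9)(6/8)(5/7)(4/6) = 5/18; P(data | jar B) = (2/5)(1/4)(0/3) = 0; P(data | jar C) = (6/8)(5/7)(4/6)(3/5) = 3/14; P(data | jar D) = (2/7)(1/6)(0/5) = 0; P(data | jar E) = (11/12)(10/11)(9/10)(8/9) = 2/3.
Weighting by the prior gives 1/3 · 5/18 = 5/54, 1/9 · 0 = 0, 2/9 · 3/14 = 1/21, 1/9 · 0 = 0, 2/9 · 2/3 = 4/27; these sum to 109/378.
Dividing through by the total gives posterior P(jar A | data) = 35/109, P(jar B | data) = 0, P(jar C | data) = 18/109, P(jar D | data) = 0, P(jar E | data) = 56/109.
Averaging over the posterior, P(orange next | data) = (2/5)(35/109) + (1/2)(18/109) + (1/8)(56/109) = 30/109.

0.2752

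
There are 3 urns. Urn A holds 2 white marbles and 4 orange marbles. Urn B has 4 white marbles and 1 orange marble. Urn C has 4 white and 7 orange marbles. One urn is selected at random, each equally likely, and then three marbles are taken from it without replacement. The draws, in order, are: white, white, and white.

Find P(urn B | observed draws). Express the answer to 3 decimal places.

0.943

The likelihood of the observed sequence under each hypothesis: P(data | urn A) = (2/6)(1/5)(0/4) = 0; P(data | urn B) = (4/5)(3/4)(2/3) = 2/5; P(data | urn C) = (4/11)(3/10)(2/9) = 4/165.
Weighting by the prior gives 1/3 · 0 = 0, 1/3 · 2/5 = 2/15, 1/3 · 4/165 = 4/495; summing to 14/99.
Hence P(urn B | data) = (2/15) / (14/99) = 33/35.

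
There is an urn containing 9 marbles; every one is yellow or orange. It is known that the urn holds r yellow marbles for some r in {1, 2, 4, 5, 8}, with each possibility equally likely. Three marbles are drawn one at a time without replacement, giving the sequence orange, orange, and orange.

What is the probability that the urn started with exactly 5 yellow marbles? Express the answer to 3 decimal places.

0.038

Under each hypothesis, the probability of the observed sequence is: P(data | r = 1) = (8/9)(7/8)(6/7) = 2/3; P(data | r = 2) = (7/9)(6/8)(5/7) = 5/12; P(data | r = 4) = (5/9)(4/8)(3/7) = 5/42; P(data | r = 5) = (4/9)(3/8)(2/7) = 1/21; P(data | r = 8) = (1/9)(0/8) = 0.
Multiplying each by its prior: 1/5 · 2/3 = 2/15, 1/5 · 5/12 = 1/12, 1/5 · 5/42 = 1/42, 1/5 · 1/21 = 1/105, 1/5 · 0 = 0; with total 1/4.
By Bayes' rule, P(r = 5 | data) = (1/105) / (1/4) = 4/105.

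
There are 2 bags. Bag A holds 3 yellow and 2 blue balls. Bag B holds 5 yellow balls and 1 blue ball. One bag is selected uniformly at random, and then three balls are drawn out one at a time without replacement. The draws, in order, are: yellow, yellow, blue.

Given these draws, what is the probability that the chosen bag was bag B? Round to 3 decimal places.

For each hypothesis, P(data | H) works out to: P(data | bag A) = (3/5)(2/4)(2/3) = 1/5; P(data | bag B) = (5/6)(4/5)(1/4) = 1/6.
The prior-weighted likelihoods are 1/2 · 1/5 = 1/10, 1/2 · 1/6 = 1/12; summing to 11/60.
Therefore the posterior P(bag B | data) = (1/12) / (11/60) = 5/11.

0.455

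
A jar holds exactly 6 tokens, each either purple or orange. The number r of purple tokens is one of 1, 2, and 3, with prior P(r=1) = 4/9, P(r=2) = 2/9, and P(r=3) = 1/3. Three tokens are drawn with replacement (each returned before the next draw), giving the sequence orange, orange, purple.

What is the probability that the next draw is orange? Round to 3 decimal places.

The likelihood of the observed sequence under each hypothesis: P(data | r = 1) = (5/6)(5/6)(1/6) = 0.11574; P(data | r = 2) = (4/6)(4/6)(2/6) = 0.14815; P(data | r = 3) = (3/6)(3/6)(3/6) = 0.125.
The prior-weighted likelihoods are 4/9 · 0.11574 = 0.05144, 2/9 · 0.14815 = 0.032922, 1/3 · 0.125 = 0.041667; summing to 0.12603.
Dividing through by the total gives posterior P(r = 1 | data) = 0.40816, P(r = 2 | data) = 0.26122, P(r = 3 | data) = 0.33061.
The predictive probability is P(orange next | data) = (5/6)(0.40816) + (2/3)(0.26122) + (1/2)(0.33061) = 0.67959.

0.680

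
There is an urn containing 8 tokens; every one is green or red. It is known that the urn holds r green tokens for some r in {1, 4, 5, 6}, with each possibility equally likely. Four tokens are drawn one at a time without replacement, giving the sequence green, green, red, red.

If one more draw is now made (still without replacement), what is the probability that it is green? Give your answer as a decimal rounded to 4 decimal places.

0.6852

Compute the likelihood of the observed sequence for each case: P(data | r = 1) = (1/8)(0/7) = 0; P(data | r = 4) = (4/8)(3/7)(4/6)(3/5) = 3/35; P(data | r = 5) = (5/8)(4/7)(3/6)(2/5) = 1/14; P(data | r = 6) = (6/8)(5/7)(2/6)(1/5) = 1/28.
Weighting by the prior gives 1/4 · 0 = 0, 1/4 · 3/35 = 3/140, 1/4 · 1/14 = 1/56, 1/4 · 1/28 = 1/112; with total 27/560.
Dividing through by the total gives posterior P(r = 1 | data) = 0, P(r = 4 | data) = 4/9, P(r = 5 | data) = 10/27, P(r = 6 | data) = 5/27.
So P(green next | data) = Σ P(green next | H) P(H | data) = (1/2)(4/9) + (3/4)(10/27) + (1)(5/27) = 37/54.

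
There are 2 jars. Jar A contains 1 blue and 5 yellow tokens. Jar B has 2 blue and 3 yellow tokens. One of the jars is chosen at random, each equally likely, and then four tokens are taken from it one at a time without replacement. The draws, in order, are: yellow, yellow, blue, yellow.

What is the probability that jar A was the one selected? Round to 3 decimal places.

0.625

Compute the likelihood of the observed sequence for each case: P(data | jar A) = (5/6)(4/5)(1/4)(3/3) = 1/6; P(data | jar B) = (3/5)(2/4)(2/3)(1/2) = 1/10.
Multiplying each by its prior: 1/2 · 1/6 = 1/12, 1/2 · 1/10 = 1/20; with total 2/15.
Hence P(jar A | data) = (1/12) / (2/15) = 5/8.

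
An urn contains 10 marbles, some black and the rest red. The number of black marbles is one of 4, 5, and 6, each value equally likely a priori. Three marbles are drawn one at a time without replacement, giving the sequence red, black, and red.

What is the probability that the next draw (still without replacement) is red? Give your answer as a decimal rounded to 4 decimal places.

0.4521

The likelihood of the observed sequence under each hypothesis: P(data | r = 4) = (6/10)(4/9)(5/8) = 1/6; P(data | r = 5) = (5/10)(5/9)(4/8) = 5/36; P(data | r = 6) = (4/10)(6/9)(3/8) = 1/10.
Weighting by the prior gives 1/3 · 1/6 = 1/18, 1/3 · 5/36 = 5/108, 1/3 · 1/10 = 1/30; with total 73/540.
Dividing through by the total gives posterior P(r = 4 | data) = 30/73, P(r = 5 | data) = 25/73, P(r = 6 | data) = 18/73.
So P(red next | data) = Σ P(red next | H) P(H | data) = (4/7)(30/73) + (3/7)(25/73) + (2/7)(18/73) = 33/73.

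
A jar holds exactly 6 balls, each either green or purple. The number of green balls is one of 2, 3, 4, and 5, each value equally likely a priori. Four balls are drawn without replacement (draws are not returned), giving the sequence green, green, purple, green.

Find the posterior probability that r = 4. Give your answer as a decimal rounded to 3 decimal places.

0.381

Under each hypothesis, the probability of the observed sequence is: P(data | r = 2) = (2/6)(1/5)(4/4)(0/3) = 0; P(data | r = 3) = (3/6)(2/5)(3/4)(1/3) = 1/20; P(data | r = 4) = (4/6)(3/5)(2/4)(2/3) = 2/15; P(data | r = 5) = (5/6)(4/5)(1/4)(3/3) = 1/6.
The prior-weighted likelihoods are 1/4 · 0 = 0, 1/4 · 1/20 = 1/80, 1/4 · 2/15 = 1/30, 1/4 · 1/6 = 1/24; these sum to 7/80.
By Bayes' rule, P(r = 4 | data) = (1/30) / (7/80) = 8/21.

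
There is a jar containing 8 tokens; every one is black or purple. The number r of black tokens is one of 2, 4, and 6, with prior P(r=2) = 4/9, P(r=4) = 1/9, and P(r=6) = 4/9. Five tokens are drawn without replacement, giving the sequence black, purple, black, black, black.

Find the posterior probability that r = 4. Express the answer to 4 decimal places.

The likelihood of the observed sequence under each hypothesis: P(data | r = 2) = (2/8)(6/7)(1/6)(0/5) = 0; P(data | r = 4) = (4/8)(4/7)(3/6)(2/5)(1/4) = 1/70; P(data | r = 6) = (6/8)(2/7)(5/6)(4/5)(3/4) = 3/28.
Weighting by the prior gives 4/9 · 0 = 0, 1/9 · 1/70 = 1/630, 4/9 · 3/28 = 1/21; summing to 31/630.
Therefore the posterior P(r = 4 | data) = (1/630) / (31/630) = 1/31.

0.0323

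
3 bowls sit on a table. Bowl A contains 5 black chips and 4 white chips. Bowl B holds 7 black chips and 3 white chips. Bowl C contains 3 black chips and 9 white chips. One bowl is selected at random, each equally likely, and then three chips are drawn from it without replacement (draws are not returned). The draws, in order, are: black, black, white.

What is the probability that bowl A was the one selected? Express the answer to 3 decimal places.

0.424

For each hypothesis, P(data | H) works out to: P(data | bowl A) = (5/9)(4/8)(4/7) = 0.15873; P(data | bowl B) = (7/10)(6/9)(3/8) = 0.175; P(data | bowl C) = (3/12)(2/11)(9/10) = 0.040909.
Weighting by the prior gives 1/3 · 0.15873 = 0.05291, 1/3 · 0.175 = 0.058333, 1/3 · 0.040909 = 0.013636; with total 0.12488.
Hence P(bowl A | data) = (0.05291) / (0.12488) = 0.42369.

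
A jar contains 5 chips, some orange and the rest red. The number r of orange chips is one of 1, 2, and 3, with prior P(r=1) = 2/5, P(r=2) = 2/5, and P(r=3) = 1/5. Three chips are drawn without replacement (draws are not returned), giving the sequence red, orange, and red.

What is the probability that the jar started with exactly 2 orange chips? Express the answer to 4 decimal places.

0.4444

Under each hypothesis, the probability of the observed sequence is: P(data | r = 1) = (4/5)(1/4)(3/3) = 1/5; P(data | r = 2) = (3/5)(2/4)(2/3) = 1/5; P(data | r = 3) = (2/5)(3/4)(1/3) = 1/10.
Weighting by the prior gives 2/5 · 1/5 = 2/25, 2/5 · 1/5 = 2/25, 1/5 · 1/10 = 1/50; summing to 9/50.
By Bayes' rule, P(r = 2 | data) = (2/25) / (9/50) = 4/9.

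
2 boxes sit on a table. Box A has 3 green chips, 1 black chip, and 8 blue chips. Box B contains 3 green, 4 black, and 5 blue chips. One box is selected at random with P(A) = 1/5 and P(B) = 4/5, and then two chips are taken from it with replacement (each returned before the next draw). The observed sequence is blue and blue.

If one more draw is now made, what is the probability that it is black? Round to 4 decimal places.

0.2358

The likelihood of the observed sequence under each hypothesis: P(data | box A) = (8/12)(8/12) = 4/9; P(data | box B) = (5/12)(5/12) = 25/144.
The prior-weighted likelihoods are 1/5 · 4/9 = 4/45, 4/5 · 25/144 = 5/36; summing to 41/180.
Dividing through by the total gives posterior P(box A | data) = 16/41, P(box B | data) = 25/41.
The predictive probability is P(black next | data) = (1/12)(16/41) + (1/3)(25/41) = 29/123.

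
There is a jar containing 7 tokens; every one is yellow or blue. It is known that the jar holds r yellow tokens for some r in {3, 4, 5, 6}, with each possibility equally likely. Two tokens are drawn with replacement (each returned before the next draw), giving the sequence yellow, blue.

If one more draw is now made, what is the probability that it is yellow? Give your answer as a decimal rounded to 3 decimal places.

For each hypothesis, P(data | H) works out to: P(data | r = 3) = (3/7)(4/7) = 12/49; P(data | r = 4) = (4/7)(3/7) = 12/49; P(data | r = 5) = (5/7)(2/7) = 10/49; P(data | r = 6) = (6/7)(1/7) = 6/49.
The prior-weighted likelihoods are 1/4 · 12/49 = 3/49, 1/4 · 12/49 = 3/49, 1/4 · 10/49 = 5/98, 1/4 · 6/49 = 3/98; with total 10/49.
Normalising, the posterior is P(r = 3 | data) = 3/10, P(r = 4 | data) = 3/10, P(r = 5 | data) = 1/4, P(r = 6 | data) = 3/20.
So P(yellow next | data) = Σ P(yellow next | H) P(H | data) = (3/7)(3/10) + (4/7)(3/10) + (5/7)(1/4) + (6/7)(3/20) = 17/28.

0.607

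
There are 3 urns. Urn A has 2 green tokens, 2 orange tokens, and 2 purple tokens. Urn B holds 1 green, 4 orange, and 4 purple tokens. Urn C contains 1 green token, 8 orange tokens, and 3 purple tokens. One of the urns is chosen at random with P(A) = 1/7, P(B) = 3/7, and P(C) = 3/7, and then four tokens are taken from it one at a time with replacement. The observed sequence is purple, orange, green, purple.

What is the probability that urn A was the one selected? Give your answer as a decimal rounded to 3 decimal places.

0.237

Under each hypothesis, the probability of the observed sequence is: P(data | urn A) = (2/6)(2/6)(2/6)(2/6) = 0.012346; P(data | urn B) = (4/9)(4/9)(1/9)(4/9) = 0.0097546; P(data | urn C) = (3/12)(8/12)(1/12)(3/12) = 0.0034722.
Weighting by the prior gives 1/7 · 0.012346 = 0.0017637, 3/7 · 0.0097546 = 0.0041805, 3/7 · 0.0034722 = 0.0014881; summing to 0.0074323.
By Bayes' rule, P(urn A | data) = (0.0017637) / (0.0074323) = 0.2373.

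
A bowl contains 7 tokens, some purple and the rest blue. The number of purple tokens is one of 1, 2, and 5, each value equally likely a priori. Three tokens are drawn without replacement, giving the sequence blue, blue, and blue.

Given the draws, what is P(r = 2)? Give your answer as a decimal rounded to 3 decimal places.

0.333

For each hypothesis, P(data | H) works out to: P(data | r = 1) = (6/7)(5/6)(4/5) = 4/7; P(data | r = 2) = (5/7)(4/6)(3/5) = 2/7; P(data | r = 5) = (2/7)(1/6)(0/5) = 0.
The prior-weighted likelihoods are 1/3 · 4/7 = 4/21, 1/3 · 2/7 = 2/21, 1/3 · 0 = 0; these sum to 2/7.
By Bayes' rule, P(r = 2 | data) = (2/21) / (2/7) = 1/3.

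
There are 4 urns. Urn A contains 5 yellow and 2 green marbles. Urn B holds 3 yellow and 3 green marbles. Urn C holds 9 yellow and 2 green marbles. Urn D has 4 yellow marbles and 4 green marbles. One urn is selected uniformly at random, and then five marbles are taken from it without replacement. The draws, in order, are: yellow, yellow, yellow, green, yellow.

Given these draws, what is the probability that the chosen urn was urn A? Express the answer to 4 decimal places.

The likelihood of the observed sequence under each hypothesis: P(data | urn A) = (5/7)(4/6)(3/5)(2/4)(2/3) = 0.095238; P(data | urn B) = (3/6)(2/5)(1/4)(3/3)(0/2) = 0; P(data | urn C) = (9/11)(8/10)(7/9)(2/8)(6/7) = 0.10909; P(data | urn D) = (4/8)(3/7)(2/6)(4/5)(1/4) = 0.014286.
Multiplying each by its prior: 1/4 · 0.095238 = 0.02381, 1/4 · 0 = 0, 1/4 · 0.10909 = 0.027273, 1/4 · 0.014286 = 0.0035714; with total 0.054654.
So P(urn A | data) = (0.02381) / (0.054654) = 0.43564.

0.4356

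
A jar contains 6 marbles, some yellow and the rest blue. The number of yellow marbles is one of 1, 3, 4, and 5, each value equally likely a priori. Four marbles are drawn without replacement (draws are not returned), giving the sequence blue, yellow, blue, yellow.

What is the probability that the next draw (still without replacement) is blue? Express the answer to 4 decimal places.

0.3000

The likelihood of the observed sequence under each hypothesis: P(data | r = 1) = (5/6)(1/5)(4/4)(0/3) = 0; P(data | r = 3) = (3/6)(3/5)(2/4)(2/3) = 1/10; P(data | r = 4) = (2/6)(4/5)(1/4)(3/3) = 1/15; P(data | r = 5) = (1/6)(5/5)(0/4) = 0.
Weighting by the prior gives 1/4 · 0 = 0, 1/4 · 1/10 = 1/40, 1/4 · 1/15 = 1/60, 1/4 · 0 = 0; these sum to 1/24.
Normalising, the posterior is P(r = 1 | data) = 0, P(r = 3 | data) = 3/5, P(r = 4 | data) = 2/5, P(r = 5 | data) = 0.
The predictive probability is P(blue next | data) = (1/2)(3/5) + (0)(2/5) = 3/10.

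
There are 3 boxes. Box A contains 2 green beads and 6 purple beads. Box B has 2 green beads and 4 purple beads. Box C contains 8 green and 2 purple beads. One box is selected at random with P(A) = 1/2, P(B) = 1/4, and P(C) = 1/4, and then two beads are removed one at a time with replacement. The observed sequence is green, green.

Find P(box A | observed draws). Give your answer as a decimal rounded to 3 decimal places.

0.143

Under each hypothesis, the probability of the observed sequence is: P(data | box A) = (2/8)(2/8) = 0.0625; P(data | box B) = (2/6)(2/6) = 0.11111; P(data | box C) = (8/10)(8/10) = 0.64.
Weighting by the prior gives 1/2 · 0.0625 = 0.03125, 1/4 · 0.11111 = 0.027778, 1/4 · 0.64 = 0.16; these sum to 0.21903.
So P(box A | data) = (0.03125) / (0.21903) = 0.14268.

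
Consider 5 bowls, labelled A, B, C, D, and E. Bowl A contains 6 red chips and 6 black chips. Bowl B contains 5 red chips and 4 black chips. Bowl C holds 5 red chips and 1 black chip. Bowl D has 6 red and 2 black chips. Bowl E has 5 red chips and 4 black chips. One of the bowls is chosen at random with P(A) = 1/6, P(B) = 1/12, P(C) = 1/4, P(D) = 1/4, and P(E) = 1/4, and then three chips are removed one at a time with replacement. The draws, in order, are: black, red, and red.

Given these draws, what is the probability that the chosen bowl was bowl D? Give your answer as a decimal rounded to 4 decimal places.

0.2691

For each hypothesis, P(data | H) works out to: P(data | bowl A) = (6/12)(6/12)(6/12) = 0.125; P(data | bowl B) = (4/9)(5/9)(5/9) = 0.13717; P(data | bowl C) = (1/6)(5/6)(5/6) = 0.11574; P(data | bowl D) = (2/8)(6/8)(6/8) = 0.14062; P(data | bowl E) = (4/9)(5/9)(5/9) = 0.13717.
Weighting by the prior gives 1/6 · 0.125 = 0.020833, 1/12 · 0.13717 = 0.011431, 1/4 · 0.11574 = 0.028935, 1/4 · 0.14062 = 0.035156, 1/4 · 0.13717 = 0.034294; summing to 0.13065.
So P(bowl D | data) = (0.035156) / (0.13065) = 0.26909.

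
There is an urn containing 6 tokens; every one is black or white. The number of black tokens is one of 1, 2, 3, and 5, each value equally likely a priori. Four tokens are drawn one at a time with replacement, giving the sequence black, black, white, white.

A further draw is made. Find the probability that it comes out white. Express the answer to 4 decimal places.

0.5547

Compute the likelihood of the observed sequence for each case: P(data | r = 1) = (1/6)(1/6)(5/6)(5/6) = 0.01929; P(data | r = 2) = (2/6)(2/6)(4/6)(4/6) = 0.049383; P(data | r = 3) = (3/6)(3/6)(3/6)(3/6) = 0.0625; P(data | r = 5) = (5/6)(5/6)(1/6)(1/6) = 0.01929.
Weighting by the prior gives 1/4 · 0.01929 = 0.0048225, 1/4 · 0.049383 = 0.012346, 1/4 · 0.0625 = 0.015625, 1/4 · 0.01929 = 0.0048225; these sum to 0.037616.
Dividing through by the total gives posterior P(r = 1 | data) = 0.12821, P(r = 2 | data) = 0.32821, P(r = 3 | data) = 0.41538, P(r = 5 | data) = 0.12821.
So P(white next | data) = Σ P(white next | H) P(H | data) = (5/6)(0.12821) + (2/3)(0.32821) + (1/2)(0.41538) + (1/6)(0.12821) = 0.5547.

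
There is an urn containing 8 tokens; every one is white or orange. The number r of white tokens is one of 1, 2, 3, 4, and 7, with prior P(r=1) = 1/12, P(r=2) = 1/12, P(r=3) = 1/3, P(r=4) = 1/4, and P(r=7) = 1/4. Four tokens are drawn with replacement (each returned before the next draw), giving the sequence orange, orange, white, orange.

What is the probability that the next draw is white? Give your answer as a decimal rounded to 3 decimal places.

0.364

For each hypothesis, P(data | H) works out to: P(data | r = 1) = (7/8)(7/8)(1/8)(7/8) = 0.08374; P(data | r = 2) = (6/8)(6/8)(2/8)(6/8) = 0.10547; P(data | r = 3) = (5/8)(5/8)(3/8)(5/8) = 0.091553; P(data | r = 4) = (4/8)(4/8)(4/8)(4/8) = 0.0625; P(data | r = 7) = (1/8)(1/8)(7/8)(1/8) = 0.001709.
Weighting by the prior gives 1/12 · 0.08374 = 0.0069784, 1/12 · 0.10547 = 0.0087891, 1/3 · 0.091553 = 0.030518, 1/4 · 0.0625 = 0.015625, 1/4 · 0.001709 = 0.00042725; these sum to 0.062337.
Dividing through by the total gives posterior P(r = 1 | data) = 0.11195, P(r = 2 | data) = 0.14099, P(r = 3 | data) = 0.48956, P(r = 4 | data) = 0.25065, P(r = 7 | data) = 0.0068538.
Averaging over the posterior, P(white next | data) = (1/8)(0.11195) + (1/4)(0.14099) + (3/8)(0.48956) + (1/2)(0.25065) + (7/8)(0.0068538) = 0.36415.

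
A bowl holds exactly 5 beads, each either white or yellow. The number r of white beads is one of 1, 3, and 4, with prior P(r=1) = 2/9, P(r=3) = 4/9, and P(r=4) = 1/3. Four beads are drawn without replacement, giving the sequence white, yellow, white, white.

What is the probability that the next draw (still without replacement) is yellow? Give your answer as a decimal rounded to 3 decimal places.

0.400

For each hypothesis, P(data | H) works out to: P(data | r = 1) = (1/5)(4/4)(0/3) = 0; P(data | r = 3) = (3/5)(2/4)(2/3)(1/2) = 1/10; P(data | r = 4) = (4/5)(1/4)(3/3)(2/2) = 1/5.
Weighting by the prior gives 2/9 · 0 = 0, 4/9 · 1/10 = 2/45, 1/3 · 1/5 = 1/15; summing to 1/9.
The posterior is then P(r = 1 | data) = 0, P(r = 3 | data) = 2/5, P(r = 4 | data) = 3/5.
Averaging over the posterior, P(yellow next | data) = (1)(2/5) + (0)(3/5) = 2/5.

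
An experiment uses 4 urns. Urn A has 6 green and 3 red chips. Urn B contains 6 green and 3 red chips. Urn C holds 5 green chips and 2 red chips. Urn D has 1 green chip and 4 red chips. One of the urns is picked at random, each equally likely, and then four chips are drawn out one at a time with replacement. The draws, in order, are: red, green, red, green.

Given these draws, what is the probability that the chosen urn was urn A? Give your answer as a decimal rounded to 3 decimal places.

For each hypothesis, P(data | H) works out to: P(data | urn A) = (3/9)(6/9)(3/9)(6/9) = 0.049383; P(data | urn B) = (3/9)(6/9)(3/9)(6/9) = 0.049383; P(data | urn C) = (2/7)(5/7)(2/7)(5/7) = 0.041649; P(data | urn D) = (4/5)(1/5)(4/5)(1/5) = 0.0256.
The prior-weighted likelihoods are 1/4 · 0.049383 = 0.012346, 1/4 · 0.049383 = 0.012346, 1/4 · 0.041649 = 0.010412, 1/4 · 0.0256 = 0.0064; these sum to 0.041504.
So P(urn A | data) = (0.012346) / (0.041504) = 0.29746.

0.297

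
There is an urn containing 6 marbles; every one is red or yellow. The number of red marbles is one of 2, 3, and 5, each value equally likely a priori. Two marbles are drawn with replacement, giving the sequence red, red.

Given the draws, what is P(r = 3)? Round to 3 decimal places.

The likelihood of the observed sequence under each hypothesis: P(data | r = 2) = (2/6)(2/6) = 1/9; P(data | r = 3) = (3/6)(3/6) = 1/4; P(data | r = 5) = (5/6)(5/6) = 25/36.
Weighting by the prior gives 1/3 · 1/9 = 1/27, 1/3 · 1/4 = 1/12, 1/3 · 25/36 = 25/108; summing to 19/54.
By Bayes' rule, P(r = 3 | data) = (1/12) / (19/54) = 9/38.

0.237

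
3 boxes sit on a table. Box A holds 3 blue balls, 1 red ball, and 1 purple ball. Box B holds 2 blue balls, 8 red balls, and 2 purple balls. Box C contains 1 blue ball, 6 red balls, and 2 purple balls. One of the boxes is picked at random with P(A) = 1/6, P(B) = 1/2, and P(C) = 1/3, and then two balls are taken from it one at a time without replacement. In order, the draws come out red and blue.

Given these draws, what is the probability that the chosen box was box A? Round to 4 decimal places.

Compute the likelihood of the observed sequence for each case: P(data | box A) = (1/5)(3/4) = 0.15; P(data | box B) = (8/12)(2/11) = 0.12121; P(data | box C) = (6/9)(1/8) = 0.083333.
Weighting by the prior gives 1/6 · 0.15 = 0.025, 1/2 · 0.12121 = 0.060606, 1/3 · 0.083333 = 0.027778; summing to 0.11338.
Therefore the posterior P(box A | data) = (0.025) / (0.11338) = 0.22049.

0.2205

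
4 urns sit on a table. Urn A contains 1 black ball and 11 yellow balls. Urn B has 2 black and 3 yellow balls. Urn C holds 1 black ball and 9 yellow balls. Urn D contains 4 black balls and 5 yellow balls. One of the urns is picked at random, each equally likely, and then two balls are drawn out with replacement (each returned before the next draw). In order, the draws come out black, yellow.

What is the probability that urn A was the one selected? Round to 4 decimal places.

The likelihood of the observed sequence under each hypothesis: P(data | urn A) = (1/12)(11/12) = 0.076389; P(data | urn B) = (2/5)(3/5) = 0.24; P(data | urn C) = (1/10)(9/10) = 0.09; P(data | urn D) = (4/9)(5/9) = 0.24691.
Weighting by the prior gives 1/4 · 0.076389 = 0.019097, 1/4 · 0.24 = 0.06, 1/4 · 0.09 = 0.0225, 1/4 · 0.24691 = 0.061728; these sum to 0.16333.
By Bayes' rule, P(urn A | data) = (0.019097) / (0.16333) = 0.11693.

0.1169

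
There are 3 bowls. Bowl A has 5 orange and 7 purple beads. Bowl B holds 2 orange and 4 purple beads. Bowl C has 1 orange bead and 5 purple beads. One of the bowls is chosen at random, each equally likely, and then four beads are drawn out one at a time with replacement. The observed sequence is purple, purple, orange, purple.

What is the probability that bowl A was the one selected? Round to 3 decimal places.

0.298

Under each hypothesis, the probability of the observed sequence is: P(data | bowl A) = (7/12)(7/12)(5/12)(7/12) = 0.082706; P(data | bowl B) = (4/6)(4/6)(2/6)(4/6) = 0.098765; P(data | bowl C) = (5/6)(5/6)(1/6)(5/6) = 0.096451.
Multiplying each by its prior: 1/3 · 0.082706 = 0.027569, 1/3 · 0.098765 = 0.032922, 1/3 · 0.096451 = 0.03215; with total 0.092641.
So P(bowl A | data) = (0.027569) / (0.092641) = 0.29759.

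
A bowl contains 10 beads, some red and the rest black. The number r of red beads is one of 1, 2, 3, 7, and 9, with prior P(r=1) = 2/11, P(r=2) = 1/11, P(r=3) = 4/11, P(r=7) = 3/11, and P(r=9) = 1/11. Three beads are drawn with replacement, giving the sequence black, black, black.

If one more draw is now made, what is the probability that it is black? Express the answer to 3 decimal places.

For each hypothesis, P(data | H) works out to: P(data | r = 1) = (9/10)(9/10)(9/10) = 0.729; P(data | r = 2) = (8/10)(8/10)(8/10) = 0.512; P(data | r = 3) = (7/10)(7/10)(7/10) = 0.343; P(data | r = 7) = (3/10)(3/10)(3/10) = 0.027; P(data | r = 9) = (1/10)(1/10)(1/10) = 0.001.
Weighting by the prior gives 2/11 · 0.729 = 0.13255, 1/11 · 0.512 = 0.046545, 4/11 · 0.343 = 0.12473, 3/11 · 0.027 = 0.0073636, 1/11 · 0.001 = 9.0909e-05; these sum to 0.31127.
Normalising, the posterior is P(r = 1 | data) = 0.42582, P(r = 2 | data) = 0.14953, P(r = 3 | data) = 0.4007, P(r = 7 | data) = 0.023657, P(r = 9 | data) = 0.00029206.
So P(black next | data) = Σ P(black next | H) P(H | data) = (9/10)(0.42582) + (4/5)(0.14953) + (7/10)(0.4007) + (3/10)(0.023657) + (1/10)(0.00029206) = 0.79048.

0.790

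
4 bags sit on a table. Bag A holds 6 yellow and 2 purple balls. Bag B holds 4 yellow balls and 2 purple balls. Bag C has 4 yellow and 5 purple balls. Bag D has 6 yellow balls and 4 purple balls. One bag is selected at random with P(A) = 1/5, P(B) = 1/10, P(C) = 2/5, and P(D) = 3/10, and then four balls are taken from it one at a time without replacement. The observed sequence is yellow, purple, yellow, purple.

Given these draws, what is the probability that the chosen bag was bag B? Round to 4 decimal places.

Compute the likelihood of the observed sequence for each case: P(data | bag A) = (6/8)(2/7)(5/6)(1/5) = 0.035714; P(data | bag B) = (4/6)(2/5)(3/4)(1/3) = 0.066667; P(data | bag C) = (4/9)(5/8)(3/7)(4/6) = 0.079365; P(data | bag D) = (6/10)(4/9)(5/8)(3/7) = 0.071429.
Weighting by the prior gives 1/5 · 0.035714 = 0.0071429, 1/10 · 0.066667 = 0.0066667, 2/5 · 0.079365 = 0.031746, 3/10 · 0.071429 = 0.021429; with total 0.066984.
So P(bag B | data) = (0.0066667) / (0.066984) = 0.099526.

0.0995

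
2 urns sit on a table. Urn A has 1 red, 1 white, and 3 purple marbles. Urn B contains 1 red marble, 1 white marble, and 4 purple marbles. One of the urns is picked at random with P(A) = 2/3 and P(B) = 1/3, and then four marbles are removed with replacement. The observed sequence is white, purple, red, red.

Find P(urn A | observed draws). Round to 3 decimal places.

For each hypothesis, P(data | H) works out to: P(data | urn A) = (1/5)(3/5)(1/5)(1/5) = 0.0048; P(data | urn B) = (1/6)(4/6)(1/6)(1/6) = 0.0030864.
Weighting by the prior gives 2/3 · 0.0048 = 0.0032, 1/3 · 0.0030864 = 0.0010288; these sum to 0.0042288.
So P(urn A | data) = (0.0032) / (0.0042288) = 0.75671.

0.757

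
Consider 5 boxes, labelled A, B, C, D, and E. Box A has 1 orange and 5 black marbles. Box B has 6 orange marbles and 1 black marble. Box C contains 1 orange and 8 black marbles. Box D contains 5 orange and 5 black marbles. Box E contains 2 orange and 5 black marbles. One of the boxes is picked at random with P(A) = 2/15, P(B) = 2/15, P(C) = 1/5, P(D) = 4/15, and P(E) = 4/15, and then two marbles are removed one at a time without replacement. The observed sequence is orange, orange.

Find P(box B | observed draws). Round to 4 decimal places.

0.5696

Under each hypothesis, the probability of the observed sequence is: P(data | box A) = (1/6)(0/5) = 0; P(data | box B) = (6/7)(5/6) = 5/7; P(data | box C) = (1/9)(0/8) = 0; P(data | box D) = (5/10)(4/9) = 2/9; P(data | box E) = (2/7)(1/6) = 1/21.
Weighting by the prior gives 2/15 · 0 = 0, 2/15 · 5/7 = 2/21, 1/5 · 0 = 0, 4/15 · 2/9 = 8/135, 4/15 · 1/21 = 4/315; summing to 158/945.
Therefore the posterior P(box B | data) = (2/21) / (158/945) = 45/79.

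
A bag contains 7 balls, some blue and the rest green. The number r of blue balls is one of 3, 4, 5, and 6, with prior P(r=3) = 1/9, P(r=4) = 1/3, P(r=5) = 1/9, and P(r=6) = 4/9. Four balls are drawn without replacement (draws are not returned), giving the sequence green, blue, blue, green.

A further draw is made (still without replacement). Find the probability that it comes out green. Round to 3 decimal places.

0.366

Under each hypothesis, the probability of the observed sequence is: P(data | r = 3) = (4/7)(3/6)(2/5)(3/4) = 3/35; P(data | r = 4) = (3/7)(4/6)(3/5)(2/4) = 3/35; P(data | r = 5) = (2/7)(5/6)(4/5)(1/4) = 1/21; P(data | r = 6) = (1/7)(6/6)(5/5)(0/4) = 0.
Multiplying each by its prior: 1/9 · 3/35 = 1/105, 1/3 · 3/35 = 1/35, 1/9 · 1/21 = 1/189, 4/9 · 0 = 0; summing to 41/945.
The posterior is then P(r = 3 | data) = 9/41, P(r = 4 | data) = 27/41, P(r = 5 | data) = 5/41, P(r = 6 | data) = 0.
Averaging over the posterior, P(green next | data) = (2/3)(9/41) + (1/3)(27/41) + (0)(5/41) = 15/41.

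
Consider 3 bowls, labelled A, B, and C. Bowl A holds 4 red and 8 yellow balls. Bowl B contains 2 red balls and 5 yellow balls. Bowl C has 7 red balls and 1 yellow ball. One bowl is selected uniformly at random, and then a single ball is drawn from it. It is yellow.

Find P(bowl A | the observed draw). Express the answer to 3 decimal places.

0.443

Under each hypothesis, the probability of this draw is: P(data | bowl A) = (8/12) = 2/3; P(data | bowl B) = (5/7) = 5/7; P(data | bowl C) = (1/8) = 1/8.
Weighting by the prior gives 1/3 · 2/3 = 2/9, 1/3 · 5/7 = 5/21, 1/3 · 1/8 = 1/24; these sum to 253/504.
Hence P(bowl A | data) = (2/9) / (253/504) = 112/253.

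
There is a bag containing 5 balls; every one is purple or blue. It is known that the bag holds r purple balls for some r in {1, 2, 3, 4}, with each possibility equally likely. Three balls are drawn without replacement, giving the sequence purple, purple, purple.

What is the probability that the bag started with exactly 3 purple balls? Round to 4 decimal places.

0.2000

Compute the likelihood of the observed sequence for each case: P(data | r = 1) = (1/5)(0/4) = 0; P(data | r = 2) = (2/5)(1/4)(0/3) = 0; P(data | r = 3) = (3/5)(2/4)(1/3) = 1/10; P(data | r = 4) = (4/5)(3/4)(2/3) = 2/5.
Weighting by the prior gives 1/4 · 0 = 0, 1/4 · 0 = 0, 1/4 · 1/10 = 1/40, 1/4 · 2/5 = 1/10; summing to 1/8.
Therefore the posterior P(r = 3 | data) = (1/40) / (1/8) = 1/5.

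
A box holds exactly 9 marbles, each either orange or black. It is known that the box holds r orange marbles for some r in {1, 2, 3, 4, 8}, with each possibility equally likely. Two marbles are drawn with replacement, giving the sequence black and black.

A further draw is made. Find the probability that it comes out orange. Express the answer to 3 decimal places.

0.240

The likelihood of the observed sequence under each hypothesis: P(data | r = 1) = (8/9)(8/9) = 64/81; P(data | r = 2) = (7/9)(7/9) = 49/81; P(data | r = 3) = (6/9)(6/9) = 4/9; P(data | r = 4) = (5/9)(5/9) = 25/81; P(data | r = 8) = (1/9)(1/9) = 1/81.
Weighting by the prior gives 1/5 · 64/81 = 64/405, 1/5 · 49/81 = 49/405, 1/5 · 4/9 = 4/45, 1/5 · 25/81 = 5/81, 1/5 · 1/81 = 1/405; these sum to 35/81.
Normalising, the posterior is P(r = 1 | data) = 64/175, P(r = 2 | data) = 7/25, P(r = 3 | data) = 36/175, P(r = 4 | data) = 1/7, P(r = 8 | data) = 1/175.
Averaging over the posterior, P(orange next | data) = (1/9)(64/175) + (2/9)(7/25) + (1/3)(36/175) + (4/9)(1/7) + (8/9)(1/175) = 6/25.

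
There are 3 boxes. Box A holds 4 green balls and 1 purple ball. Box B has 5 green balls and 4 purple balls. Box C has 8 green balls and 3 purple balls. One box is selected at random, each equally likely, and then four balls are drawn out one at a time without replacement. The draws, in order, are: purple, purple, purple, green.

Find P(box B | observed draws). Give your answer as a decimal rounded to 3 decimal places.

For each hypothesis, P(data | H) works out to: P(data | box A) = (1/5)(0/4) = 0; P(data | box B) = (4/9)(3/8)(2/7)(5/6) = 0.039683; P(data | box C) = (3/11)(2/10)(1/9)(8/8) = 0.0060606.
Weighting by the prior gives 1/3 · 0 = 0, 1/3 · 0.039683 = 0.013228, 1/3 · 0.0060606 = 0.0020202; with total 0.015248.
So P(box B | data) = (0.013228) / (0.015248) = 0.86751.

0.868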